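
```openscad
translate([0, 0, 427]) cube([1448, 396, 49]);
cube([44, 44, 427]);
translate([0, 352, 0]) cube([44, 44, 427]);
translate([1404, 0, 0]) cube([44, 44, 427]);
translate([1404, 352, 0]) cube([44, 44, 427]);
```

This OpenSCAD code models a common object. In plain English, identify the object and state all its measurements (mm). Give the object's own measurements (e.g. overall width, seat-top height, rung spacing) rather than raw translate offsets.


A bench: a 1448×396 mm seat slab, 49 mm thick, top at z = 476 mm, on four 44×44 mm square legs flush with the seat corners and standing on z = 0.


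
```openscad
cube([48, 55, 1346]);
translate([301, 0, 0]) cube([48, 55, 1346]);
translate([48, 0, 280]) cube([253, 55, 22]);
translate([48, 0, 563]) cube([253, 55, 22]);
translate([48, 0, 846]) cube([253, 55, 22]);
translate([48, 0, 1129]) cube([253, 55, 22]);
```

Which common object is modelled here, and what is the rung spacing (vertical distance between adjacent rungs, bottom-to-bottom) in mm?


A ladder. The rung spacing is 283 mm.

Two tall 48×55 posts with 4 short bars between them — a ladder. Adjacent rungs sit at z = 280 and z = 563, so the spacing is 563 − 280 = 283 mm.


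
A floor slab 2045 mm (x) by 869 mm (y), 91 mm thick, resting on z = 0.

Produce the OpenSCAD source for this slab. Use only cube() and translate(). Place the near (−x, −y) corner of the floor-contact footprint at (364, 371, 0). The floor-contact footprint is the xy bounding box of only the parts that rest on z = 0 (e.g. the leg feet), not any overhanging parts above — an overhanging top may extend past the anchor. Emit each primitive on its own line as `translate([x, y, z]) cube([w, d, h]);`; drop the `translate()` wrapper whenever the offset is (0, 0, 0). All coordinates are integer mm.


translate([364, 371, 0]) cube([2045, 869, 91]);


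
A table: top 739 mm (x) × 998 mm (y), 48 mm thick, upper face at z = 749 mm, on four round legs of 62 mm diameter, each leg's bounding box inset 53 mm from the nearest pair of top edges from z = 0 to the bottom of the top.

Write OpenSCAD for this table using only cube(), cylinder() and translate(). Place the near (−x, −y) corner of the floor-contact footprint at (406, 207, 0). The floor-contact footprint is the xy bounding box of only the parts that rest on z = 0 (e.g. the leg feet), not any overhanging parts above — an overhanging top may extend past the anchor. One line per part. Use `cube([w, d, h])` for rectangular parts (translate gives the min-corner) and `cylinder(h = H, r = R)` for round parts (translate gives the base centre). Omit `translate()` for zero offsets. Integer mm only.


// leg_h = 749 - 48 = 701
translate([353, 154, 701]) cube([739, 998, 48]);
translate([437, 238, 0]) cylinder(h = 701, r = 31);
translate([1008, 238, 0]) cylinder(h = 701, r = 31);
translate([437, 1068, 0]) cylinder(h = 701, r = 31);
translate([1008, 1068, 0]) cylinder(h = 701, r = 31);


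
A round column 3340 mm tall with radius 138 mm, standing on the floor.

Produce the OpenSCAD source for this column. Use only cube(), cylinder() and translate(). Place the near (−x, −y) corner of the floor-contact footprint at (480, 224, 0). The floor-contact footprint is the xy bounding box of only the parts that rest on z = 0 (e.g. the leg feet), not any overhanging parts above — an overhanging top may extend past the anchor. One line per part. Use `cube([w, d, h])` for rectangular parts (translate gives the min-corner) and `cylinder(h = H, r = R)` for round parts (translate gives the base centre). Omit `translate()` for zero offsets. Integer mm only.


translate([618, 362, 0]) cylinder(h = 3340, r = 138);


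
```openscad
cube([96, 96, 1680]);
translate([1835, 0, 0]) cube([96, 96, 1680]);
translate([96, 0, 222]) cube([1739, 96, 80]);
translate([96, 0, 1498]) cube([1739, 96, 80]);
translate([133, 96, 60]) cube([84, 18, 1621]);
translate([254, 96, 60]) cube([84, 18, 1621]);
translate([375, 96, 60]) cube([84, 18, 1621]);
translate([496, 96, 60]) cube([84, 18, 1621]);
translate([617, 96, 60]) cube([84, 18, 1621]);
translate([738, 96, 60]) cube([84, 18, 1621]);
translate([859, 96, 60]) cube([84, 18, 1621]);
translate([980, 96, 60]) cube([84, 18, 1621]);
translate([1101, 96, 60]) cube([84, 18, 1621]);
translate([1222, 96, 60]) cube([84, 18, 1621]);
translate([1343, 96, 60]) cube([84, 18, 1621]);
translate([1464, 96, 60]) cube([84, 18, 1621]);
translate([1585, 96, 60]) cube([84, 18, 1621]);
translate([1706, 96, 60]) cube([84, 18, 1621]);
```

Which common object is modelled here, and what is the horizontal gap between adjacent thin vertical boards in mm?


A fence section. The picket gap is 37 mm.

Two posts, two rails, 14 pickets — a fence section. Span 1739 mm holds 14 pickets of 84 mm with 15 equal gaps: ⌊(1739 − 14·84) / 15⌋ = 37 mm.


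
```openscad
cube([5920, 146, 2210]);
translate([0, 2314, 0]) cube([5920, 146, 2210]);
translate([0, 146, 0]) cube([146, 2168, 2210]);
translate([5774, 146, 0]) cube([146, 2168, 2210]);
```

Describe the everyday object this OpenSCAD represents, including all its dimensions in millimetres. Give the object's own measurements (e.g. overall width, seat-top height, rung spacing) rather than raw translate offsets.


The wall frame of a small rectangular building: four walls, each 2210 mm tall and 146 mm thick, enclosing a footprint 5920 mm (x) by 2460 mm (y) outside-to-outside, with no floor or roof. The front and back walls (the −y and +y sides) span the full width; the two side walls fit between them.


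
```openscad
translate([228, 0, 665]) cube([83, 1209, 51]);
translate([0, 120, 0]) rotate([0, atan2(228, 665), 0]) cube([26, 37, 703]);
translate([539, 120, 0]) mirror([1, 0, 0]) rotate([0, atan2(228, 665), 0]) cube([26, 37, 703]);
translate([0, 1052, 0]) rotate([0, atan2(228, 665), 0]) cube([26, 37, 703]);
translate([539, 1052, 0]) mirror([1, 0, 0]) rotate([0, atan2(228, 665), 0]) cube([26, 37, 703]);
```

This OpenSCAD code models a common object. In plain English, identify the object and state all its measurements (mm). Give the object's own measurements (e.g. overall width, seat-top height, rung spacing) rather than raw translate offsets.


A sawhorse. A 83×1209×51 mm beam (x, y, z) sits on two A-frame leg pairs. Each pair is two raked legs of 26×37 mm section (37 mm along y) splaying symmetrically in x. Each leg rises 665 mm vertically over 228 mm of horizontal reach and is 703 mm long along its own axis. Every leg's outer bottom edge rests on the floor and its outer top edge meets a bottom edge of the beam — the left legs (tilting toward +x) meet the beam's −x bottom edge, the right legs (their mirror images, tilting toward −x) meet its +x bottom edge — so the leg tops tuck under the beam, the beam's underside is 665 mm above the floor, and the feet are 539 mm apart outside-to-outside with the beam centred between them. The two leg pairs are set in 120 mm from either end of the beam.


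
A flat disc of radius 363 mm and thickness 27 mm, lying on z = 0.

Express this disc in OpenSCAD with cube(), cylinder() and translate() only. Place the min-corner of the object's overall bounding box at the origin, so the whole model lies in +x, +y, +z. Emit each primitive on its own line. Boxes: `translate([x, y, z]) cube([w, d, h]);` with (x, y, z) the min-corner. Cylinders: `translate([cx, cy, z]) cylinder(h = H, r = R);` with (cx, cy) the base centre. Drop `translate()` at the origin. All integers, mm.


translate([363, 363, 0]) cylinder(h = 27, r = 363);


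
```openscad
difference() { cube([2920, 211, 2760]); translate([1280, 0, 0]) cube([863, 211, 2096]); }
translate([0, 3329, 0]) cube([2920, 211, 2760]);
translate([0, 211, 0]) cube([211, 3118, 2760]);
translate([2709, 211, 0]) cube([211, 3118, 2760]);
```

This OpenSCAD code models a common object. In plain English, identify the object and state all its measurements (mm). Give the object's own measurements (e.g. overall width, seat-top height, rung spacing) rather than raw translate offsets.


A single room: four walls, each 2760 mm tall and 211 mm thick, enclosing an outside footprint 2920×3540 mm (x × y), no floor or roof. The front and back walls (−y and +y sides) run the full x-width; the side walls fit between their inner faces. A door opening 863 mm wide and 2096 mm tall is cut through the front wall from the floor up, its −x edge 1280 mm from the wall's −x end.


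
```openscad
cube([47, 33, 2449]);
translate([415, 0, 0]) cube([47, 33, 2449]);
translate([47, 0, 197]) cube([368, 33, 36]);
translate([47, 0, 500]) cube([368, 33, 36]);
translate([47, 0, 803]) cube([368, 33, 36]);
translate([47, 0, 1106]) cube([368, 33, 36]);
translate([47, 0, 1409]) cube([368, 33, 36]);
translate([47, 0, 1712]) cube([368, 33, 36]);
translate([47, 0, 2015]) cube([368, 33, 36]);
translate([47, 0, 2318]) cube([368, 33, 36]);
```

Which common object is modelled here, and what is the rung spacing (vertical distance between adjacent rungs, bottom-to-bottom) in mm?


A ladder. The rung spacing is 303 mm.

Two tall 47×33 posts with 8 short bars between them — a ladder. Adjacent rungs sit at z = 197 and z = 500, so the spacing is 500 − 197 = 303 mm.


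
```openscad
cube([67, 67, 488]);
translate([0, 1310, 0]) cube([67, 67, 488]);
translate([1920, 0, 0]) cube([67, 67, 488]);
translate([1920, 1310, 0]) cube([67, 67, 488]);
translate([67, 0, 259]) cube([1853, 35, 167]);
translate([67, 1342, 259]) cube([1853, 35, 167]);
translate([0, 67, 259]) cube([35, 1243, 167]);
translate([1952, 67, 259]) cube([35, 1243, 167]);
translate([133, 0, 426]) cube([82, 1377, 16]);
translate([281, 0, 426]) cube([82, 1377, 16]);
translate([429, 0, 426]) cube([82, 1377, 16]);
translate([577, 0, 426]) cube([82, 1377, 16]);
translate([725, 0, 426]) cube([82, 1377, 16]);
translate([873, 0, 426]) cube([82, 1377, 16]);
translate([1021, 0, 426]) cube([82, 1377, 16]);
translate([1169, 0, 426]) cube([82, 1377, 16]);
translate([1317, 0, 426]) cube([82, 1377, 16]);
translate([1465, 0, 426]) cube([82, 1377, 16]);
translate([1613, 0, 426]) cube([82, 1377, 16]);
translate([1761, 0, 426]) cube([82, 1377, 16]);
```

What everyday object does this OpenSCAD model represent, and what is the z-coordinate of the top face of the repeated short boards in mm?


A bed frame. The slat-top height is 442 mm.

Four posts, four rails, and a row of slats — a bed frame. Slats sit on the rails at z = 259 + 167 = 426; with slat thickness 16, the top is 442 mm.


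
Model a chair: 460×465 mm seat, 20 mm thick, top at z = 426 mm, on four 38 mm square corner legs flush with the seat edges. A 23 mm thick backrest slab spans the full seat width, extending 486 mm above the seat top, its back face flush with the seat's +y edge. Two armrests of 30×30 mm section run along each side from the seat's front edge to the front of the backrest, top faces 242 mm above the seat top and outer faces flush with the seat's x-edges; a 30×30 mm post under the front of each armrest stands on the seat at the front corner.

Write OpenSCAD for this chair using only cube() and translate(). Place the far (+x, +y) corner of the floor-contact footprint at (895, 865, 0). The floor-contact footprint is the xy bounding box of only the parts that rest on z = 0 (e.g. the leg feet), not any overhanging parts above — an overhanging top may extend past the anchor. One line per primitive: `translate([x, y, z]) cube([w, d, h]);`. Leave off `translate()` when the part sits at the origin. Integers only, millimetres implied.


translate([435, 400, 406]) cube([460, 465, 20]);
translate([435, 400, 0]) cube([38, 38, 406]);
translate([857, 400, 0]) cube([38, 38, 406]);
translate([435, 827, 0]) cube([38, 38, 406]);
translate([857, 827, 0]) cube([38, 38, 406]);
translate([435, 842, 426]) cube([460, 23, 486]);
translate([435, 400, 638]) cube([30, 442, 30]);
translate([865, 400, 638]) cube([30, 442, 30]);
translate([435, 400, 426]) cube([30, 30, 212]);
translate([865, 400, 426]) cube([30, 30, 212]);


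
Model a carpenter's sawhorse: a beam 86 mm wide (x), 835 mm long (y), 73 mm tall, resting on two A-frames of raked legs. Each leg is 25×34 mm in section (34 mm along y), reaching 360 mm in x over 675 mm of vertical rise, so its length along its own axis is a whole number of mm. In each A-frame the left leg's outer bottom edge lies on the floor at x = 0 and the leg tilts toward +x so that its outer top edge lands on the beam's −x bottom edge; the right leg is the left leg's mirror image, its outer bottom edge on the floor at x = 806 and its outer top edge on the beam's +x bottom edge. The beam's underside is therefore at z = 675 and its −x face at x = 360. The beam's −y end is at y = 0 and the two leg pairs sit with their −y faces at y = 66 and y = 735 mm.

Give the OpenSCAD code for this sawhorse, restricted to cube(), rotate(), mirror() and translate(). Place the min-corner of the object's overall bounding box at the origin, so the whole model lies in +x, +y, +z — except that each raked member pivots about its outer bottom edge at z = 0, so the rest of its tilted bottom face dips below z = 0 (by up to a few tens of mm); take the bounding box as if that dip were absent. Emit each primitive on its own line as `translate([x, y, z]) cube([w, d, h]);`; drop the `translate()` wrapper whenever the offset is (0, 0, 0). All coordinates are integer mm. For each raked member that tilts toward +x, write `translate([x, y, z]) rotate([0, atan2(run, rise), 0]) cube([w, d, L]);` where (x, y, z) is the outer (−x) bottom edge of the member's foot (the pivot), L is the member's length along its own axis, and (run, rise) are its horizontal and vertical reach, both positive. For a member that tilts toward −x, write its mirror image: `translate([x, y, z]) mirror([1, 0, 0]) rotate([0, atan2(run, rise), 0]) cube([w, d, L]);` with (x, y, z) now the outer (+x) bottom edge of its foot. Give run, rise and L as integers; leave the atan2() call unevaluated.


translate([360, 0, 675]) cube([86, 835, 73]);
translate([0, 66, 0]) rotate([0, atan2(360, 675), 0]) cube([25, 34, 765]);
translate([806, 66, 0]) mirror([1, 0, 0]) rotate([0, atan2(360, 675), 0]) cube([25, 34, 765]);
translate([0, 735, 0]) rotate([0, atan2(360, 675), 0]) cube([25, 34, 765]);
translate([806, 735, 0]) mirror([1, 0, 0]) rotate([0, atan2(360, 675), 0]) cube([25, 34, 765]);


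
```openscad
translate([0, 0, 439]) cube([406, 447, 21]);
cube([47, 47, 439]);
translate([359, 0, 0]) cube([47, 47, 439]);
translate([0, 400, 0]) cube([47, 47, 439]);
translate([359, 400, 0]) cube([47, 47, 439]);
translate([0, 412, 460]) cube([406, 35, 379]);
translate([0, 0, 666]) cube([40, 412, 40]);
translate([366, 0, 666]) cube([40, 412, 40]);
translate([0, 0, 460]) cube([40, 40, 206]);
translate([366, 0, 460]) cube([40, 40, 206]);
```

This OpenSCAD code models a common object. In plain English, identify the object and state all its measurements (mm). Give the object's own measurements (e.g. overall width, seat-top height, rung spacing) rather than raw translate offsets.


A chair. The seat is a 406×447×21 mm slab with its top at z = 460 mm, on four 47×47 mm corner legs (flush with the seat edges, standing on z = 0). A flat backrest 35 mm thick, 379 mm tall, spans the full seat width and rises from the seat top along its +y edge, rear face flush with the rear of the seat. Two armrests of 40×40 mm section run along each side from the seat's front edge to the front of the backrest, top faces 246 mm above the seat top and outer faces flush with the seat's x-edges; a 40×40 mm post under the front of each armrest stands on the seat at the front corner.


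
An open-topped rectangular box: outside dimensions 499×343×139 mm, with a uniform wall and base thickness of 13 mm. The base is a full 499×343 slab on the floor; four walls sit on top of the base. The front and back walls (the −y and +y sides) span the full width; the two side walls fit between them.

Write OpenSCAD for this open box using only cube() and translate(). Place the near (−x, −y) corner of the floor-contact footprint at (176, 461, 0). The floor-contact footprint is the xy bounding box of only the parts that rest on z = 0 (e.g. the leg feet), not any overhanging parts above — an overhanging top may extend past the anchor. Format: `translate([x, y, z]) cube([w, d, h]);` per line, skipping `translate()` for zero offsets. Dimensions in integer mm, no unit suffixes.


translate([176, 461, 0]) cube([499, 343, 13]);
translate([176, 461, 13]) cube([499, 13, 126]);
translate([176, 791, 13]) cube([499, 13, 126]);
translate([176, 474, 13]) cube([13, 317, 126]);
translate([662, 474, 13]) cube([13, 317, 126]);


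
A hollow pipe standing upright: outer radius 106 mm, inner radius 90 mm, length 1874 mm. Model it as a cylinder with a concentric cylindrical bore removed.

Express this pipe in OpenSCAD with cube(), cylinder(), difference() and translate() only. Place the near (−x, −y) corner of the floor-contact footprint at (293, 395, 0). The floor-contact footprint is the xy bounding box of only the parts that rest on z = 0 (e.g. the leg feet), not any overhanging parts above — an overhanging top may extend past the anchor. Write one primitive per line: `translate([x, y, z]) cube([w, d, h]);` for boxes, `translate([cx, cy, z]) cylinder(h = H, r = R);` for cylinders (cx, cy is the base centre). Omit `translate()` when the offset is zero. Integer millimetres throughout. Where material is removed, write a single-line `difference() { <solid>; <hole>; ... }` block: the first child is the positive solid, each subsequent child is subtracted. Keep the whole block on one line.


difference() { translate([399, 501, 0]) cylinder(h = 1874, r = 106); translate([399, 501, 0]) cylinder(h = 1874, r = 90); }


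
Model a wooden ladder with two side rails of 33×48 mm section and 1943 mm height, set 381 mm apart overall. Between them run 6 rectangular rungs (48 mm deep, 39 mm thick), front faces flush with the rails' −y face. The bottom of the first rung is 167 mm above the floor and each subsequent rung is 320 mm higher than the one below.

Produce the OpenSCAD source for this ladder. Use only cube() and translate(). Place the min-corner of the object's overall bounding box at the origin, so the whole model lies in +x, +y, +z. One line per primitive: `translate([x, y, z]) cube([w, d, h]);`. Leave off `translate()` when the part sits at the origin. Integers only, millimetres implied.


cube([33, 48, 1943]);
translate([348, 0, 0]) cube([33, 48, 1943]);
translate([33, 0, 167]) cube([315, 48, 39]);
translate([33, 0, 487]) cube([315, 48, 39]);
translate([33, 0, 807]) cube([315, 48, 39]);
translate([33, 0, 1127]) cube([315, 48, 39]);
translate([33, 0, 1447]) cube([315, 48, 39]);
translate([33, 0, 1767]) cube([315, 48, 39]);


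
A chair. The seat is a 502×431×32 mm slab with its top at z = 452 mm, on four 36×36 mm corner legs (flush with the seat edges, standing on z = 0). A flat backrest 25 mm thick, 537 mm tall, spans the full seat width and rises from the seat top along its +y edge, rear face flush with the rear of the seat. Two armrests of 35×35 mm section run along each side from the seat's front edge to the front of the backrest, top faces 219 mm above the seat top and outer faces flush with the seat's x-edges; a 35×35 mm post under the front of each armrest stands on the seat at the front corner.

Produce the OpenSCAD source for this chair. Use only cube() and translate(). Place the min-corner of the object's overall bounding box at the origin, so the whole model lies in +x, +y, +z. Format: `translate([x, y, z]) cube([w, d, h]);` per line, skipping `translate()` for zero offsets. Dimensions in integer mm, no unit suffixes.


translate([0, 0, 420]) cube([502, 431, 32]);
cube([36, 36, 420]);
translate([466, 0, 0]) cube([36, 36, 420]);
translate([0, 395, 0]) cube([36, 36, 420]);
translate([466, 395, 0]) cube([36, 36, 420]);
translate([0, 406, 452]) cube([502, 25, 537]);
translate([0, 0, 636]) cube([35, 406, 35]);
translate([467, 0, 636]) cube([35, 406, 35]);
translate([0, 0, 452]) cube([35, 35, 184]);
translate([467, 0, 452]) cube([35, 35, 184]);


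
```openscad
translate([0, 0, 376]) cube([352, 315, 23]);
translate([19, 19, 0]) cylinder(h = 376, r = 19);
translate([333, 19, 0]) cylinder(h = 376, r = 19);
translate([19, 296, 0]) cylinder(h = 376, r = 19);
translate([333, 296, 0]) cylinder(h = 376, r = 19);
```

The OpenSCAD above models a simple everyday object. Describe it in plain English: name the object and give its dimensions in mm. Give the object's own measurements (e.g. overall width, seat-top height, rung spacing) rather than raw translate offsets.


A simple wooden stool: a rectangular seat 352 mm (x) by 315 mm (y), 23 mm thick, top face at z = 399 mm, on four round legs, each 38 mm in diameter. The legs rest on z = 0, each leg's axis is inset half a diameter from the nearest pair of seat edges (so the leg's bounding box is flush with the corner).


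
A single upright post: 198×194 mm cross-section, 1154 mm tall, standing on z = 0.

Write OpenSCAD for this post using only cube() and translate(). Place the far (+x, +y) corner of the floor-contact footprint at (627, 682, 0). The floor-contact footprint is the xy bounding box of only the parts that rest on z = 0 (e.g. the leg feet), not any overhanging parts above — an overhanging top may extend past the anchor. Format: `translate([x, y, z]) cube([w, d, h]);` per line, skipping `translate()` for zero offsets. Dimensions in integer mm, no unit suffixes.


translate([429, 488, 0]) cube([198, 194, 1154]);


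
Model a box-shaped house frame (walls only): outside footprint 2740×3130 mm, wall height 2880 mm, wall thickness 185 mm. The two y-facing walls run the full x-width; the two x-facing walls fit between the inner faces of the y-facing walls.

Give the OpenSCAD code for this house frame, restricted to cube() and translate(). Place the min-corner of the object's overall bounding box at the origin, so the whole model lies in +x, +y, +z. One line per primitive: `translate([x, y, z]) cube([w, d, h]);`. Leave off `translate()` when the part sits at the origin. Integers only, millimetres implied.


cube([2740, 185, 2880]);
translate([0, 2945, 0]) cube([2740, 185, 2880]);
translate([0, 185, 0]) cube([185, 2760, 2880]);
translate([2555, 185, 0]) cube([185, 2760, 2880]);


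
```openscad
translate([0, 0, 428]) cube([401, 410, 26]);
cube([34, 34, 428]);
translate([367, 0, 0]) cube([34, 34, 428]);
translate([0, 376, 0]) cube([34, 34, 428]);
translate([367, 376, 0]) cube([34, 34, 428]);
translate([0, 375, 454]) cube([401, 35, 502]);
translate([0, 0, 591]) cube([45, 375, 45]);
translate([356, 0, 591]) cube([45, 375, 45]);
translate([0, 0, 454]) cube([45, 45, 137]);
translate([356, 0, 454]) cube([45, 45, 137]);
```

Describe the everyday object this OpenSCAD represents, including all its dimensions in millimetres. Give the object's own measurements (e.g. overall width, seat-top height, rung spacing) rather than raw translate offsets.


A chair. The seat is a 401×410×26 mm slab with its top at z = 454 mm, on four 34×34 mm corner legs (flush with the seat edges, standing on z = 0). A flat backrest 35 mm thick, 502 mm tall, spans the full seat width and rises from the seat top along its +y edge, rear face flush with the rear of the seat. Two armrests of 45×45 mm section run along each side from the seat's front edge to the front of the backrest, top faces 182 mm above the seat top and outer faces flush with the seat's x-edges; a 45×45 mm post under the front of each armrest stands on the seat at the front corner.


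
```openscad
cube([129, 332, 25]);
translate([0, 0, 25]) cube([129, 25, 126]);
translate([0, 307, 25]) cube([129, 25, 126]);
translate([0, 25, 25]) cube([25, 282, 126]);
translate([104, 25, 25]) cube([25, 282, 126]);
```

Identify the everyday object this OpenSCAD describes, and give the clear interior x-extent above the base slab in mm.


An open box. The internal width is 79 mm.

A 129×332 base slab with four walls standing on it — an open box. The base is 129 mm wide and the walls are 25 mm thick, so the internal width is 129 − 2 × 25 = 79 mm.


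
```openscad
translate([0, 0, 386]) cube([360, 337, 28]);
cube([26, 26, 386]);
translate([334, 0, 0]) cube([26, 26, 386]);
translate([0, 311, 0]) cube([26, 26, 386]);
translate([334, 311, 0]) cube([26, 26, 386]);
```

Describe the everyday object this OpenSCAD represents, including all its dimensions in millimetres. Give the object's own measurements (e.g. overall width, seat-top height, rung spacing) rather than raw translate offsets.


A four-legged stool. The seat is a 360×337×28 mm slab whose top surface is at z = 414 mm; four square legs, each 26×26 mm in cross-section, run from the floor (z = 0) to the underside of the seat, each flush with a corner of the seat.


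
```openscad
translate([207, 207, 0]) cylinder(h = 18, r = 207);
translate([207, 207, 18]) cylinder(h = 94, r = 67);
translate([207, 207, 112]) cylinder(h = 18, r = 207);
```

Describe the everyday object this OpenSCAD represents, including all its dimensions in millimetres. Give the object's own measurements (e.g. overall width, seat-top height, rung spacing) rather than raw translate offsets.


A spool: two coaxial disc flanges of radius 207 mm and thickness 18 mm, joined by a core cylinder of radius 67 mm and height 94 mm. The lower flange rests on z = 0 and the three cylinders share a vertical axis.


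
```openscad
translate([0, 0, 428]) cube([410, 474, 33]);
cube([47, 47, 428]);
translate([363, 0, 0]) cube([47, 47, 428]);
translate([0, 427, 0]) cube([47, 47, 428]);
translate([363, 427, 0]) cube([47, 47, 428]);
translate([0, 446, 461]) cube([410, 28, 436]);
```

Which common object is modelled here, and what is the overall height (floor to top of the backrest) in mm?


A chair. The overall height is 897 mm.

A slab on four corner posts with a tall panel at the back — a chair. The seat slab sits at z = 428 with thickness 33, and the 436 mm backrest starts at the seat top, so the overall height is 428 + 33 + 436 = 897 mm.


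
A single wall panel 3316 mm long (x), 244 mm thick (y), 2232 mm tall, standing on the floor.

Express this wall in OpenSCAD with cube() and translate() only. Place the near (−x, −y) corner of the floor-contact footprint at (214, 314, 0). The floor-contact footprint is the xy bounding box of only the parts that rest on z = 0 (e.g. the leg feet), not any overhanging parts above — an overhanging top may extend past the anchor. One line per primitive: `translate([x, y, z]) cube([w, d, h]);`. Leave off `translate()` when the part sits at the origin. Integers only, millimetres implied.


translate([214, 314, 0]) cube([3316, 244, 2232]);


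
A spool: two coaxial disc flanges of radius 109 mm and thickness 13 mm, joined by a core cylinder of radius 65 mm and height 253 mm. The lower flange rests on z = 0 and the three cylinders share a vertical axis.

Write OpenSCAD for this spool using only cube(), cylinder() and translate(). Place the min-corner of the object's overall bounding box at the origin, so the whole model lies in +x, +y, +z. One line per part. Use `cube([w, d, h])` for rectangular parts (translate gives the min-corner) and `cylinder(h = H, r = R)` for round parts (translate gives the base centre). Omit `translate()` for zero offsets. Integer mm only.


translate([109, 109, 0]) cylinder(h = 13, r = 109);
translate([109, 109, 13]) cylinder(h = 253, r = 65);
translate([109, 109, 266]) cylinder(h = 13, r = 109);


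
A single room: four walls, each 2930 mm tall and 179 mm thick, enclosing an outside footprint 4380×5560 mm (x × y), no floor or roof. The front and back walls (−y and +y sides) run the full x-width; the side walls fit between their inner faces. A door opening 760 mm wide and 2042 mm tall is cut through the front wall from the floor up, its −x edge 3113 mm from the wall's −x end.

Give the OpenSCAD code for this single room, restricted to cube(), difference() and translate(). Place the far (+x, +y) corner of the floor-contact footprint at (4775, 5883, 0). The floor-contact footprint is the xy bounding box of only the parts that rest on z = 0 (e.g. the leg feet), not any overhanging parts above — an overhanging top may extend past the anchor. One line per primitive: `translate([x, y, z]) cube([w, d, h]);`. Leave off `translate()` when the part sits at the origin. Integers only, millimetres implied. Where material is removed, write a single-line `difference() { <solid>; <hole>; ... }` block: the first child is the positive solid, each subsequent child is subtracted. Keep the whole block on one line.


difference() { translate([395, 323, 0]) cube([4380, 179, 2930]); translate([3508, 323, 0]) cube([760, 179, 2042]); }
translate([395, 5704, 0]) cube([4380, 179, 2930]);
translate([395, 502, 0]) cube([179, 5202, 2930]);
translate([4596, 502, 0]) cube([179, 5202, 2930]);


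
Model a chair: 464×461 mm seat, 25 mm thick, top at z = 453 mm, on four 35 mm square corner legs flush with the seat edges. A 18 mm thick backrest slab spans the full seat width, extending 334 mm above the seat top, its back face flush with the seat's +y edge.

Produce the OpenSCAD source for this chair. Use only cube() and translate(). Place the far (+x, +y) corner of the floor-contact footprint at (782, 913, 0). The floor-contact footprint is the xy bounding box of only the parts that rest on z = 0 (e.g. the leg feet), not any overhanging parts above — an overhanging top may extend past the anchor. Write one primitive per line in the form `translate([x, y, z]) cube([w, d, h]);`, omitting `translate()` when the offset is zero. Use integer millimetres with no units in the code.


translate([318, 452, 428]) cube([464, 461, 25]);
translate([318, 452, 0]) cube([35, 35, 428]);
translate([747, 452, 0]) cube([35, 35, 428]);
translate([318, 878, 0]) cube([35, 35, 428]);
translate([747, 878, 0]) cube([35, 35, 428]);
translate([318, 895, 453]) cube([464, 18, 334]);


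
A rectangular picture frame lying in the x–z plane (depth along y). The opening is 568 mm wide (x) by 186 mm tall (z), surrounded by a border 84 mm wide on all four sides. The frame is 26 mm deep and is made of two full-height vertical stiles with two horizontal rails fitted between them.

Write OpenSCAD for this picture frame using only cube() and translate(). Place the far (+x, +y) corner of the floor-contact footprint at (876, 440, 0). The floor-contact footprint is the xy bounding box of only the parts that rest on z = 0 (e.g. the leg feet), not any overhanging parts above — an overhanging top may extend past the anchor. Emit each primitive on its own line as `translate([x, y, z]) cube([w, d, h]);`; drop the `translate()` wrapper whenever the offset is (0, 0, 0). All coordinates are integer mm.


translate([140, 414, 0]) cube([84, 26, 354]);
translate([792, 414, 0]) cube([84, 26, 354]);
translate([224, 414, 0]) cube([568, 26, 84]);
translate([224, 414, 270]) cube([568, 26, 84]);


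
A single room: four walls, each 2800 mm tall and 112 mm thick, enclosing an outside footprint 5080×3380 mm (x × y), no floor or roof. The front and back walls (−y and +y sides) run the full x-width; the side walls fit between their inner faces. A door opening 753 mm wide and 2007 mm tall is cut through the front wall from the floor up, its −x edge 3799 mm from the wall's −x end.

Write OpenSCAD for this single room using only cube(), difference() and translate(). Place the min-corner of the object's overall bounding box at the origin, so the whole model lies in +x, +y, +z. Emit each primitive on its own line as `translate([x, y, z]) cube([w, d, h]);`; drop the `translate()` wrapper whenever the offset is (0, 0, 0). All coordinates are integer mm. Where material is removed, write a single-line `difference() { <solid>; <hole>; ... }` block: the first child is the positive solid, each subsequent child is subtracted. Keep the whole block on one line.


difference() { cube([5080, 112, 2800]); translate([3799, 0, 0]) cube([753, 112, 2007]); }
translate([0, 3268, 0]) cube([5080, 112, 2800]);
translate([0, 112, 0]) cube([112, 3156, 2800]);
translate([4968, 112, 0]) cube([112, 3156, 2800]);


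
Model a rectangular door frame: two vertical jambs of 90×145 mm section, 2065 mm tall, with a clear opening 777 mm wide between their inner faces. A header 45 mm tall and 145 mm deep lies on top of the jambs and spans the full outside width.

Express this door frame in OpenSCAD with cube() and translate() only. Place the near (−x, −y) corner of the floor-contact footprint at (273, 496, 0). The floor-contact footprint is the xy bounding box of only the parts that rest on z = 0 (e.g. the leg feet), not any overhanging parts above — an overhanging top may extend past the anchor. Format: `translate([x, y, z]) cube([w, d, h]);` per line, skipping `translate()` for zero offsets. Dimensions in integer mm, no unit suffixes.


translate([273, 496, 0]) cube([90, 145, 2065]);
translate([1140, 496, 0]) cube([90, 145, 2065]);
translate([273, 496, 2065]) cube([957, 145, 45]);


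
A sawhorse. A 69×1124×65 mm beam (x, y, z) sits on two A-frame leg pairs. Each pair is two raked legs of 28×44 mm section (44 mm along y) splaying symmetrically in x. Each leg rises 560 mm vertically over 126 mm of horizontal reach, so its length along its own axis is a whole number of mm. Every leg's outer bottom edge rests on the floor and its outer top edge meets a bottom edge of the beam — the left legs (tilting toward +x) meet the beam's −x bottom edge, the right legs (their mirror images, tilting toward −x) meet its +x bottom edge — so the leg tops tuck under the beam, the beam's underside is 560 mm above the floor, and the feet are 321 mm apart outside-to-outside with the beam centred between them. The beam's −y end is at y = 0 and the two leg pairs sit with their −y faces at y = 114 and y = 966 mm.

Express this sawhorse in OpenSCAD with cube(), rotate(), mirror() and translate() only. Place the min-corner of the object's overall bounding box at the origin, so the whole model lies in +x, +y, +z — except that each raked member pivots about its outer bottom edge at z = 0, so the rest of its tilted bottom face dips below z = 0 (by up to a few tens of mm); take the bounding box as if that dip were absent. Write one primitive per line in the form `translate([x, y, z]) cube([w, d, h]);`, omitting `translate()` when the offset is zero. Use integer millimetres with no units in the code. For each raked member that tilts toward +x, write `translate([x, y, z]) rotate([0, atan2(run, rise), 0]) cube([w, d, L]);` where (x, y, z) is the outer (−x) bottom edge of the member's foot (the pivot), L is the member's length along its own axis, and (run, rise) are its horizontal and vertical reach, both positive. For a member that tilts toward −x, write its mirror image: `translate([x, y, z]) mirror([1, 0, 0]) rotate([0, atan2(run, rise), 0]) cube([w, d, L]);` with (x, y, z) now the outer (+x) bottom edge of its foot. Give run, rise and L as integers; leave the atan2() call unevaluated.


// leg length = √(126² + 560²) = 574
// right-leg outer foot x = 2·126 + 69 = 321
// beam min-corner = (126, 0, 560)
translate([126, 0, 560]) cube([69, 1124, 65]);
translate([0, 114, 0]) rotate([0, atan2(126, 560), 0]) cube([28, 44, 574]);
translate([321, 114, 0]) mirror([1, 0, 0]) rotate([0, atan2(126, 560), 0]) cube([28, 44, 574]);
translate([0, 966, 0]) rotate([0, atan2(126, 560), 0]) cube([28, 44, 574]);
translate([321, 966, 0]) mirror([1, 0, 0]) rotate([0, atan2(126, 560), 0]) cube([28, 44, 574]);


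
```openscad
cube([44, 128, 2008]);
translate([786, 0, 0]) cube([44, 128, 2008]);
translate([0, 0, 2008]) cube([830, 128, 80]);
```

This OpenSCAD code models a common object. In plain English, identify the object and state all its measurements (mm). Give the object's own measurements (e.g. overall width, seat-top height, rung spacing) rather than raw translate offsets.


A door frame. The clear opening is 742 mm wide and 2008 mm high. Two 44 mm wide jambs, 128 mm deep, stand either side of the opening from the floor to the top of the opening. A 80 mm thick head sits across the top of both jambs, spanning the full outside width of the frame.


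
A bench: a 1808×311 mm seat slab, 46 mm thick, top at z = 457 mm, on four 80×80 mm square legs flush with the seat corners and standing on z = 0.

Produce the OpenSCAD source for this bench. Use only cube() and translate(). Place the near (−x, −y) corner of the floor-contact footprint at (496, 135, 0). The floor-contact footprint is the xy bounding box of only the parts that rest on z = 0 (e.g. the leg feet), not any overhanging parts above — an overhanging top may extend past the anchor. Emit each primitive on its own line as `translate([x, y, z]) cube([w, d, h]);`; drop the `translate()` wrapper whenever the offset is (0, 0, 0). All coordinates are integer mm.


translate([496, 135, 411]) cube([1808, 311, 46]);
translate([496, 135, 0]) cube([80, 80, 411]);
translate([496, 366, 0]) cube([80, 80, 411]);
translate([2224, 135, 0]) cube([80, 80, 411]);
translate([2224, 366, 0]) cube([80, 80, 411]);


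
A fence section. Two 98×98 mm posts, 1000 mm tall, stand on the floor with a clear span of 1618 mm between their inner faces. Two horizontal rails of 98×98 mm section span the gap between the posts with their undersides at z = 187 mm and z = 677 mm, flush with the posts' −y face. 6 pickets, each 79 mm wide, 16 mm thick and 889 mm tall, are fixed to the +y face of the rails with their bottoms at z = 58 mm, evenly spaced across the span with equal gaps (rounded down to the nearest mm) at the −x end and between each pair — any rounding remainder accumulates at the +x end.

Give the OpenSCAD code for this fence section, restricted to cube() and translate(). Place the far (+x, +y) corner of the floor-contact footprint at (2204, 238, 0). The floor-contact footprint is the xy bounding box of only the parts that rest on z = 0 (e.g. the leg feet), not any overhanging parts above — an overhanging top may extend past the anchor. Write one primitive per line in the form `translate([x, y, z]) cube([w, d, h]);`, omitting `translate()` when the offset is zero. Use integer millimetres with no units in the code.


translate([390, 140, 0]) cube([98, 98, 1000]);
translate([2106, 140, 0]) cube([98, 98, 1000]);
translate([488, 140, 187]) cube([1618, 98, 98]);
translate([488, 140, 677]) cube([1618, 98, 98]);
translate([651, 238, 58]) cube([79, 16, 889]);
translate([893, 238, 58]) cube([79, 16, 889]);
translate([1135, 238, 58]) cube([79, 16, 889]);
translate([1377, 238, 58]) cube([79, 16, 889]);
translate([1619, 238, 58]) cube([79, 16, 889]);
translate([1861, 238, 58]) cube([79, 16, 889]);


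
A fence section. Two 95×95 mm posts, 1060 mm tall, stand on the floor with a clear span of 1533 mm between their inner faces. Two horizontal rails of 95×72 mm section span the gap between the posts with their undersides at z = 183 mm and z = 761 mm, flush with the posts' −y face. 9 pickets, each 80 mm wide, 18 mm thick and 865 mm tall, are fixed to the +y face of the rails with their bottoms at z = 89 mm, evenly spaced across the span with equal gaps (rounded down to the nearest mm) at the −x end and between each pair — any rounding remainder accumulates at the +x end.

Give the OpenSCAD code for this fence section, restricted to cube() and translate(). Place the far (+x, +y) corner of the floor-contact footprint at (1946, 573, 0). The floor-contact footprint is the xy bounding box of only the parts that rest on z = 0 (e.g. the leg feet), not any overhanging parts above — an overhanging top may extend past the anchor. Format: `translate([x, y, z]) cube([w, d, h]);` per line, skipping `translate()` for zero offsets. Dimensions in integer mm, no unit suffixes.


translate([223, 478, 0]) cube([95, 95, 1060]);
translate([1851, 478, 0]) cube([95, 95, 1060]);
translate([318, 478, 183]) cube([1533, 95, 72]);
translate([318, 478, 761]) cube([1533, 95, 72]);
translate([399, 573, 89]) cube([80, 18, 865]);
translate([560, 573, 89]) cube([80, 18, 865]);
translate([721, 573, 89]) cube([80, 18, 865]);
translate([882, 573, 89]) cube([80, 18, 865]);
translate([1043, 573, 89]) cube([80, 18, 865]);
translate([1204, 573, 89]) cube([80, 18, 865]);
translate([1365, 573, 89]) cube([80, 18, 865]);
translate([1526, 573, 89]) cube([80, 18, 865]);
translate([1687, 573, 89]) cube([80, 18, 865]);
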